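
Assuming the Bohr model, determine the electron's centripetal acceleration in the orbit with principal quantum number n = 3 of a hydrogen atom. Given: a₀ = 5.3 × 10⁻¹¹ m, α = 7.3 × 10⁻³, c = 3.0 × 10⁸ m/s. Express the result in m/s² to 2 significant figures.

r = n²a₀/Z = 4.8 × 10⁻¹⁰ m, v = Zαc/n = 7.3 × 10⁵ m/s
a = v²/r = (7.3 × 10⁵)² / 4.8 × 10⁻¹⁰ = 1.1 × 10²¹ m/s²

1.1 × 10²¹ m/s²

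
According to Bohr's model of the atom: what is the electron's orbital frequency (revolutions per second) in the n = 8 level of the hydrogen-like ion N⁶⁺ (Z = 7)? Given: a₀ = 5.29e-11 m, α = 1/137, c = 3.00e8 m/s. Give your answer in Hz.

r = n²a₀/Z = 4.84e-10 m, v = Zαc/n = 1.92e6 m/s
f = v/(2πr) = 6.31e14 Hz

6.31e14 Hz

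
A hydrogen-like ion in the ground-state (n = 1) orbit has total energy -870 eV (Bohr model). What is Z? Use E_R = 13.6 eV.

8

E_n = −E_R Z²/n² ⇒ Z² = −E_n n²/E_R = 870 × 1² / 13.6 ≈ 63.97
Z = 8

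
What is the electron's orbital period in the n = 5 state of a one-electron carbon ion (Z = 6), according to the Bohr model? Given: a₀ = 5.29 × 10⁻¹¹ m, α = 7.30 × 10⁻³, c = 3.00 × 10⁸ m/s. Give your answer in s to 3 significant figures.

5.27 × 10⁻¹⁶ s

r = n²a₀/Z = 5²·5.29 × 10⁻¹¹/6 = 2.20 × 10⁻¹⁰ m
v = Zαc/n = 6·0.00730·3.00 × 10⁸/5 = 2.63 × 10⁶ m/s
T = 2πr/v = 5.27 × 10⁻¹⁶ s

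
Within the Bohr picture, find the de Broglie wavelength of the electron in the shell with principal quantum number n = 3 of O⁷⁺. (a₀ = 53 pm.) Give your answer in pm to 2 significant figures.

The Bohr quantisation condition is nλ = 2πr_n.
r_n = n²a₀/Z = 60 pm
λ = 2πr_n/n = 2π·60/3 = 120 pm

120 pm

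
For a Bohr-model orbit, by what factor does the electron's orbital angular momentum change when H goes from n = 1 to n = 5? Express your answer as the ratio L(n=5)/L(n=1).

L = nℏ depends only on n, so L ∝ n.
L(n=5)/L(n=1) = (5/1)^1 = 5

5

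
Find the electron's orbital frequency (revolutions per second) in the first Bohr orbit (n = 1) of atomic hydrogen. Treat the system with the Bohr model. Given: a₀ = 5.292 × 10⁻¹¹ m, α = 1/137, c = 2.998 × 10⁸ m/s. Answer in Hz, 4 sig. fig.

6.581 × 10¹⁵ Hz

r = n²a₀/Z = 5.292 × 10⁻¹¹ m, v = Zαc/n = 2.188 × 10⁶ m/s
f = v/(2πr) = 6.581 × 10¹⁵ Hz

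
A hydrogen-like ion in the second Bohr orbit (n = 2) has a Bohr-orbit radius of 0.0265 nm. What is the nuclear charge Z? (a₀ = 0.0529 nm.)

8

r_n = n²a₀/Z ⇒ Z = n²a₀/r = 2² × 0.0529 / 0.0265 ≈ 7.98
Z = 8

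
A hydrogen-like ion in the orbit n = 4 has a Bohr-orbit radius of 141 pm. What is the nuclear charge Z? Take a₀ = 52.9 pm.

r_n = n²a₀/Z ⇒ Z = n²a₀/r = 4² × 52.9 / 141 ≈ 6.00
Z = 6

6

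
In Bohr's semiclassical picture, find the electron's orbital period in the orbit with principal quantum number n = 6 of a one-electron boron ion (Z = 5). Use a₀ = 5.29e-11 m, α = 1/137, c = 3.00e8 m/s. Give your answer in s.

1.31e-15 s

r = n²a₀/Z = 6²·5.29e-11/5 = 3.81e-10 m
v = Zαc/n = 5·0.00730·3.00e8/6 = 1.82e6 m/s
T = 2πr/v = 1.31e-15 s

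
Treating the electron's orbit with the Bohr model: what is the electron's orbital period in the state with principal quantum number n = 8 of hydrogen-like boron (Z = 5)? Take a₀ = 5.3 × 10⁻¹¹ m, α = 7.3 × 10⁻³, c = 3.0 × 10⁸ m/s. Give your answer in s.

3.1 × 10⁻¹⁵ s

r = n²a₀/Z = 8²·5.3 × 10⁻¹¹/5 = 6.8 × 10⁻¹⁰ m
v = Zαc/n = 5·0.0073·3.0 × 10⁸/8 = 1.4 × 10⁶ m/s
T = 2πr/v = 3.1 × 10⁻¹⁵ s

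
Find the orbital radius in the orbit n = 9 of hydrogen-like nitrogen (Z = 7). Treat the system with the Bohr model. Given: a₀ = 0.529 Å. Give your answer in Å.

6.12 Å

r_n = n²a₀/Z = 9² × 0.529 / 7
    = 81 × 0.529 / 7 = 6.12 Å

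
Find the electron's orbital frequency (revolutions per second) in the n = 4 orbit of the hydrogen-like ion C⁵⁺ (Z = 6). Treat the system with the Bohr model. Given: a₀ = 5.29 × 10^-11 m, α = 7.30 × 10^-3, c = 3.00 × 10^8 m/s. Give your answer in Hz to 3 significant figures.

r = n²a₀/Z = 1.41 × 10^-10 m, v = Zαc/n = 3.29 × 10^6 m/s
f = v/(2πr) = 3.71 × 10^15 Hz

3.71 × 10^15 Hz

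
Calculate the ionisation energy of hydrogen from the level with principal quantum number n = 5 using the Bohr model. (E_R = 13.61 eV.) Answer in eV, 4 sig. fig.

0.5444 eV

E_n = −E_R·Z²/n² = −13.61 × 1²/5² eV = -0.5444 eV
Ionisation energy = −E_n = 0.5444 eV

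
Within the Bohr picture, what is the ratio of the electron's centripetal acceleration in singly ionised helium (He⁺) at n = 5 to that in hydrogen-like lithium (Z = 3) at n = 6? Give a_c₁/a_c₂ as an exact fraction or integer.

384/625

a_c ∝ Z^3 · n^-4
a_c₁/a_c₂ = (2/3)^3 · (5/6)^-4 = 384/625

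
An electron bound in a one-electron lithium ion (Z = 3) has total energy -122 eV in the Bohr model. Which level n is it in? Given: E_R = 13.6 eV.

E_n = −E_R Z²/n² ⇒ n² = E_R Z²/(−E_n) = 13.6 × 3² / 122 ≈ 1.00
n = 1

1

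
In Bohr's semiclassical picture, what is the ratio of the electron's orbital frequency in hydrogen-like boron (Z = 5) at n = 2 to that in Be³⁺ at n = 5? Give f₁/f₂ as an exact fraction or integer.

f ∝ Z^2 · n^-3
f₁/f₂ = (5/4)^2 · (2/5)^-3 = 3125/128

3125/128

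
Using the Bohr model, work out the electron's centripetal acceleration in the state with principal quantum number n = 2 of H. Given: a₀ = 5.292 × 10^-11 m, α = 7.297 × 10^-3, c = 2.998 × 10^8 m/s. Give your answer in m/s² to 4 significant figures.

5.652 × 10^21 m/s²

r = n²a₀/Z = 2.117 × 10^-10 m, v = Zαc/n = 1.094 × 10^6 m/s
a = v²/r = (1.094 × 10^6)² / 2.117 × 10^-10 = 5.652 × 10^21 m/s²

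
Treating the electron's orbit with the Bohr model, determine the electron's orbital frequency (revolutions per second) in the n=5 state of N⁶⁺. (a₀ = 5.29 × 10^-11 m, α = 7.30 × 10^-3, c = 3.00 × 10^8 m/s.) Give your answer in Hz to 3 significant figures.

r = n²a₀/Z = 1.89 × 10^-10 m, v = Zαc/n = 3.07 × 10^6 m/s
f = v/(2πr) = 2.58 × 10^15 Hz

2.58 × 10^15 Hz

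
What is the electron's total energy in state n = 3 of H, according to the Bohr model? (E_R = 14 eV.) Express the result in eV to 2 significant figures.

-1.6 eV

E_n = −E_R·Z²/n² = −14 × 1²/3² = -1.6 eV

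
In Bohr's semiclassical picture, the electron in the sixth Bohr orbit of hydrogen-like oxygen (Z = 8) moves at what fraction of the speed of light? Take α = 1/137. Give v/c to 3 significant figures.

v_n = Zαc/n, so v/c = Zα/n = 8 × 0.00730 / 6 = 0.00973

0.00973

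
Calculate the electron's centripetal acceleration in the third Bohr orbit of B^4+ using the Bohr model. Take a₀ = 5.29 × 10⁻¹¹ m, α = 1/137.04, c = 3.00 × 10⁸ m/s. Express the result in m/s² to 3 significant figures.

r = n²a₀/Z = 9.52 × 10⁻¹¹ m, v = Zαc/n = 3.65 × 10⁶ m/s
a = v²/r = (3.65 × 10⁶)² / 9.52 × 10⁻¹¹ = 1.40 × 10²³ m/s²

1.40 × 10²³ m/s²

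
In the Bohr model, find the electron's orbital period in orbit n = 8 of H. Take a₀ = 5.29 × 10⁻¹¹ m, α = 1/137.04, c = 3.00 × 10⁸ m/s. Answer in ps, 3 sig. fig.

0.0777 ps

r = n²a₀/Z = 8²·5.29 × 10⁻¹¹/1 = 3.39 × 10⁻⁹ m
v = Zαc/n = 1·0.00730·3.00 × 10⁸/8 = 2.74 × 10⁵ m/s
T = 2πr/v = 7.77 × 10⁻¹⁴ s = 0.0777 ps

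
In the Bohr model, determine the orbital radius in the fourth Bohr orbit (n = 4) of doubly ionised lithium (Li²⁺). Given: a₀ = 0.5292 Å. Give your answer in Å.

2.822 Å

r_n = n²a₀/Z = 4² × 0.5292 / 3
    = 16 × 0.5292 / 3 = 2.822 Å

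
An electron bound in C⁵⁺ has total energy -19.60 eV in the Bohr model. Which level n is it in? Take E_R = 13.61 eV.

5

E_n = −E_R Z²/n² ⇒ n² = E_R Z²/(−E_n) = 13.61 × 6² / 19.60 ≈ 25.00
n = 5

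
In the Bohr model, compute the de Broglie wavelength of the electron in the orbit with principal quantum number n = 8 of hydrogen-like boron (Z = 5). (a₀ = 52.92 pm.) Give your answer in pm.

The Bohr quantisation condition is nλ = 2πr_n.
r_n = n²a₀/Z = 677.4 pm
λ = 2πr_n/n = 2π·677.4/8 = 532.0 pm

532.0 pm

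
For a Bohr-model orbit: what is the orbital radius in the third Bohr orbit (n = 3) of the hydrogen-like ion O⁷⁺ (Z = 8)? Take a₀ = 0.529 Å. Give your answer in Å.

r_n = n²a₀/Z = 3² × 0.529 / 8
    = 9 × 0.529 / 8 = 0.595 Å

0.595 Å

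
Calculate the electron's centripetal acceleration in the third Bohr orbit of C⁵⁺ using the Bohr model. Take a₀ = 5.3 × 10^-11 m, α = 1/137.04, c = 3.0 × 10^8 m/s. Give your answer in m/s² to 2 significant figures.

r = n²a₀/Z = 8.0 × 10^-11 m, v = Zαc/n = 4.4 × 10^6 m/s
a = v²/r = (4.4 × 10^6)² / 8.0 × 10^-11 = 2.4 × 10^23 m/s²

2.4 × 10^23 m/s²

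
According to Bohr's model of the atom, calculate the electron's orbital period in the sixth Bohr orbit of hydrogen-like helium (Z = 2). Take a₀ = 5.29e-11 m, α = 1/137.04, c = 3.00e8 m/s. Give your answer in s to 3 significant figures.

r = n²a₀/Z = 6²·5.29e-11/2 = 9.52e-10 m
v = Zαc/n = 2·0.00730·3.00e8/6 = 7.30e5 m/s
T = 2πr/v = 8.20e-15 s

8.20e-15 s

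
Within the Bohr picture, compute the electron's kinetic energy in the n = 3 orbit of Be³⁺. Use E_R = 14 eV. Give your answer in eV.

For a Coulomb orbit the virial theorem gives K = −E_n.
E_n = −E_R·Z²/n², so K = E_R·Z²/n² = 14 × 4²/3² = 25 eV

25 eV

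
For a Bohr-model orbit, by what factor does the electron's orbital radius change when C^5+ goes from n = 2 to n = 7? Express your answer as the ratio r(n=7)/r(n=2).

r ∝ Z^-1 · n^2; with Z fixed, r ∝ n^2.
r(n=7)/r(n=2) = (7/2)^2 = 49/4

49/4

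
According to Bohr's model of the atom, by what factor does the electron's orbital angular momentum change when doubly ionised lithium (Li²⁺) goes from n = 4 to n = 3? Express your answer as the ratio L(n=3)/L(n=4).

L = nℏ depends only on n, so L ∝ n.
L(n=3)/L(n=4) = (3/4)^1 = 3/4

3/4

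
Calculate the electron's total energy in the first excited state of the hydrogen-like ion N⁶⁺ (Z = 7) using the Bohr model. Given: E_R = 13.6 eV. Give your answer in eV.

E_n = −E_R·Z²/n² = −13.6 × 7²/2² = -167 eV

-167 eV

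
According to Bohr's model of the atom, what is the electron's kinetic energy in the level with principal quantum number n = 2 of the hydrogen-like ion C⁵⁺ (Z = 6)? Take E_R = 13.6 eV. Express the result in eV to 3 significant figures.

For a Coulomb orbit the virial theorem gives K = −E_n.
E_n = −E_R·Z²/n², so K = E_R·Z²/n² = 13.6 × 6²/2² = 122 eV

122 eV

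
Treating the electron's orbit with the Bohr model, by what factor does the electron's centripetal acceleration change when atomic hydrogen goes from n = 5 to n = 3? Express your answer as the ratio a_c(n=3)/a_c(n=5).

625/81

a_c ∝ Z^3 · n^-4; with Z fixed, a_c ∝ n^-4.
a_c(n=3)/a_c(n=5) = (3/5)^-4 = 625/81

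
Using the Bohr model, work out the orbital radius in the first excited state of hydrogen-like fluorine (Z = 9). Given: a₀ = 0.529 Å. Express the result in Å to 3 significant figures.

r_n = n²a₀/Z = 2² × 0.529 / 9
    = 4 × 0.529 / 9 = 0.235 Å

0.235 Å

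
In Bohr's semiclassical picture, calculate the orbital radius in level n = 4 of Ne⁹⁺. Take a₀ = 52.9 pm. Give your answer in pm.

r_n = n²a₀/Z = 4² × 52.9 / 10
    = 16 × 52.9 / 10 = 84.6 pm

84.6 pm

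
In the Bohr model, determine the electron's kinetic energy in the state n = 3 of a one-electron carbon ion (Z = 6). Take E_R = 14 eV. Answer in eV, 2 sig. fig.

For a Coulomb orbit the virial theorem gives K = −E_n.
E_n = −E_R·Z²/n², so K = E_R·Z²/n² = 14 × 6²/3² = 56 eV

56 eV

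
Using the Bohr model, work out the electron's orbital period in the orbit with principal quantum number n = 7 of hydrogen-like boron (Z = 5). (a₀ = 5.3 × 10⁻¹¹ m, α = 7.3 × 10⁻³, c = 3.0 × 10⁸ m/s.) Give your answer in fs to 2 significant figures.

r = n²a₀/Z = 7²·5.3 × 10⁻¹¹/5 = 5.2 × 10⁻¹⁰ m
v = Zαc/n = 5·0.0073·3.0 × 10⁸/7 = 1.6 × 10⁶ m/s
T = 2πr/v = 2.1 × 10⁻¹⁵ s = 2.1 fs

2.1 fs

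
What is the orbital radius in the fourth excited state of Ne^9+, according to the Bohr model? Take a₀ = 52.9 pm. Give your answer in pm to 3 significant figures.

r_n = n²a₀/Z = 5² × 52.9 / 10
    = 25 × 52.9 / 10 = 132 pm

132 pm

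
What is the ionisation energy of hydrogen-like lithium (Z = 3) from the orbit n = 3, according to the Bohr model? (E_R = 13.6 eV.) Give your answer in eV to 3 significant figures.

E_n = −E_R·Z²/n² = −13.6 × 3²/3² eV = -13.6 eV
Ionisation energy = −E_n = 13.6 eV

13.6 eV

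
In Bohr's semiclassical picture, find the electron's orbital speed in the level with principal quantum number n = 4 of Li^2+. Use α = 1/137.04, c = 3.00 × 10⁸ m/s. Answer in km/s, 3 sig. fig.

1640 km/s

v_n = Zαc/n = 3 × 0.00730 × 3.00 × 10⁸ / 4
    = 1640 km/s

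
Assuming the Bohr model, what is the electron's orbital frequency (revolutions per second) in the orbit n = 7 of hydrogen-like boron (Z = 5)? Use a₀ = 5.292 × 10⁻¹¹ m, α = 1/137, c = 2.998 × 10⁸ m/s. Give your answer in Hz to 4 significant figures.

4.797 × 10¹⁴ Hz

r = n²a₀/Z = 5.186 × 10⁻¹⁰ m, v = Zαc/n = 1.563 × 10⁶ m/s
f = v/(2πr) = 4.797 × 10¹⁴ Hz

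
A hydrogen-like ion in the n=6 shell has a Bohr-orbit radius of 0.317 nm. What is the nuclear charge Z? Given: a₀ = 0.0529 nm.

6

r_n = n²a₀/Z ⇒ Z = n²a₀/r = 6² × 0.0529 / 0.317 ≈ 6.01
Z = 6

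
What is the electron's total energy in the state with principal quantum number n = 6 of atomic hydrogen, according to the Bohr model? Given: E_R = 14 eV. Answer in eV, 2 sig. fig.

-0.39 eV

E_n = −E_R·Z²/n² = −14 × 1²/6² = -0.39 eV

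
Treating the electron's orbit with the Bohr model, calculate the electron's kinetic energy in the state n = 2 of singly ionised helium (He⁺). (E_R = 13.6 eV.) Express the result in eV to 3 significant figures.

13.6 eV

For a Coulomb orbit the virial theorem gives K = −E_n.
E_n = −E_R·Z²/n², so K = E_R·Z²/n² = 13.6 × 2²/2² = 13.6 eV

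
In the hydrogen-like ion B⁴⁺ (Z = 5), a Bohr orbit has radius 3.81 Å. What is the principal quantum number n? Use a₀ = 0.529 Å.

r_n = n²a₀/Z ⇒ n² = rZ/a₀ = 3.81 × 5 / 0.529 ≈ 36.01
n = 6

6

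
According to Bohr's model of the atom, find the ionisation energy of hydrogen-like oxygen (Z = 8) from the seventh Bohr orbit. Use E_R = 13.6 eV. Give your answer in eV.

17.8 eV

E_n = −E_R·Z²/n² = −13.6 × 8²/7² eV = -17.8 eV
Ionisation energy = −E_n = 17.8 eV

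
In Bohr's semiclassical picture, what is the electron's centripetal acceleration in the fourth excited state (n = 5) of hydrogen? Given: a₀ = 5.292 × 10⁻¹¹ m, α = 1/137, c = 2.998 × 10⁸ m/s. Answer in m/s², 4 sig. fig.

r = n²a₀/Z = 1.323 × 10⁻⁹ m, v = Zαc/n = 4.377 × 10⁵ m/s
a = v²/r = (4.377 × 10⁵)² / 1.323 × 10⁻⁹ = 1.448 × 10²⁰ m/s²

1.448 × 10²⁰ m/s²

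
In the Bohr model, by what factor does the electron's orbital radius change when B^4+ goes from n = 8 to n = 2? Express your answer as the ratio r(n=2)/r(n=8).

1/16

r ∝ Z^-1 · n^2; with Z fixed, r ∝ n^2.
r(n=2)/r(n=8) = (2/8)^2 = 1/16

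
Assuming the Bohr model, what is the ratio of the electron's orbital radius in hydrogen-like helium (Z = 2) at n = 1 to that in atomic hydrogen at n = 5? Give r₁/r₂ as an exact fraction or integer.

r ∝ Z^-1 · n^2
r₁/r₂ = (2/1)^-1 · (1/5)^2 = 1/50

1/50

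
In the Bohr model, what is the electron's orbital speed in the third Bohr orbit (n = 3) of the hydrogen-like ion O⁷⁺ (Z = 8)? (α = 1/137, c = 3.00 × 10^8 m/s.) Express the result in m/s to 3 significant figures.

v_n = Zαc/n = 8 × 0.00730 × 3.00 × 10^8 / 3
    = 5.84 × 10^6 m/s

5.84 × 10^6 m/s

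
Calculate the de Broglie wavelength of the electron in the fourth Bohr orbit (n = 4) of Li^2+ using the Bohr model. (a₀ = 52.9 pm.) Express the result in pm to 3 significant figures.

The Bohr quantisation condition is nλ = 2πr_n.
r_n = n²a₀/Z = 282 pm
λ = 2πr_n/n = 2π·282/4 = 443 pm

443 pm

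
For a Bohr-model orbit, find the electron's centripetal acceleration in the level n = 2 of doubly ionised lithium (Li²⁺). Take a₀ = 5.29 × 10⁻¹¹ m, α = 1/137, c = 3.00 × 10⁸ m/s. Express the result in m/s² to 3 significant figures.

1.53 × 10²³ m/s²

r = n²a₀/Z = 7.05 × 10⁻¹¹ m, v = Zαc/n = 3.28 × 10⁶ m/s
a = v²/r = (3.28 × 10⁶)² / 7.05 × 10⁻¹¹ = 1.53 × 10²³ m/s²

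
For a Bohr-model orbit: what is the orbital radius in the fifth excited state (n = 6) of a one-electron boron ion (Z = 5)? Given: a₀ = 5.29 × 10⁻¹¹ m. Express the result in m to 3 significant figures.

r_n = n²a₀/Z = 6² × 5.29 × 10⁻¹¹ / 5
    = 36 × 5.29 × 10⁻¹¹ / 5 = 3.81 × 10⁻¹⁰ m

3.81 × 10⁻¹⁰ m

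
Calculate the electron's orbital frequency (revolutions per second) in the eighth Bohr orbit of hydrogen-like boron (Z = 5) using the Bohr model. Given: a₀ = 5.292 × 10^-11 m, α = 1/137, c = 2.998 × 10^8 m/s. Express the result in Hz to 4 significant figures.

r = n²a₀/Z = 6.774 × 10^-10 m, v = Zαc/n = 1.368 × 10^6 m/s
f = v/(2πr) = 3.214 × 10^14 Hz

3.214 × 10^14 Hz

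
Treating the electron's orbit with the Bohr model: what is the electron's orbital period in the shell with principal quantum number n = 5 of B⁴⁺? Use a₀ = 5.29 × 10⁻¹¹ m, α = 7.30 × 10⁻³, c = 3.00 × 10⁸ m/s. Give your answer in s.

7.59 × 10⁻¹⁶ s

r = n²a₀/Z = 5²·5.29 × 10⁻¹¹/5 = 2.64 × 10⁻¹⁰ m
v = Zαc/n = 5·0.00730·3.00 × 10⁸/5 = 2.19 × 10⁶ m/s
T = 2πr/v = 7.59 × 10⁻¹⁶ s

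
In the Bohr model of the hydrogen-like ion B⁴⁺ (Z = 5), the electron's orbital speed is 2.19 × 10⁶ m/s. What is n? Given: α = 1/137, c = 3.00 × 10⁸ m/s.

v_n = Zαc/n ⇒ n = Zαc/v = 5 × 0.00730 × 3.00 × 10⁸ / 2.19 × 10⁶ ≈ 5.00
n = 5

5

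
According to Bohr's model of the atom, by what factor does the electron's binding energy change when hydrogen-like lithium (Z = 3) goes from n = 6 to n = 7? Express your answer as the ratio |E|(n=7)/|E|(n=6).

|E| ∝ Z^2 · n^-2; with Z fixed, |E| ∝ n^-2.
|E|(n=7)/|E|(n=6) = (7/6)^-2 = 36/49

36/49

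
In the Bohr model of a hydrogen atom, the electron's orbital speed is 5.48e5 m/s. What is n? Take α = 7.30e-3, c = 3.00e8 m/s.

4

v_n = Zαc/n ⇒ n = Zαc/v = 1 × 0.00730 × 3.00e8 / 5.48e5 ≈ 4.00
n = 4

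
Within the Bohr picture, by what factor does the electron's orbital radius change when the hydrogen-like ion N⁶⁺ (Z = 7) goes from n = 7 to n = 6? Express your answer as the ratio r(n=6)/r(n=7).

36/49

r ∝ Z^-1 · n^2; with Z fixed, r ∝ n^2.
r(n=6)/r(n=7) = (6/7)^2 = 36/49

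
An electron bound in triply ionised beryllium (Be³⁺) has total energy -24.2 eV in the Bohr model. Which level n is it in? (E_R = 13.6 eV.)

3

E_n = −E_R Z²/n² ⇒ n² = E_R Z²/(−E_n) = 13.6 × 4² / 24.2 ≈ 8.99
n = 3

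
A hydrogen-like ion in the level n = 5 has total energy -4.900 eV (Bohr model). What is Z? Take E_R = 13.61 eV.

3

E_n = −E_R Z²/n² ⇒ Z² = −E_n n²/E_R = 4.900 × 5² / 13.61 ≈ 9.00
Z = 3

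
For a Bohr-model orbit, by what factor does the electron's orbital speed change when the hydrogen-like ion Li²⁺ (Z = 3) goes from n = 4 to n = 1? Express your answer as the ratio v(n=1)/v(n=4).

v ∝ Z^1 · n^-1; with Z fixed, v ∝ n^-1.
v(n=1)/v(n=4) = (1/4)^-1 = 4

4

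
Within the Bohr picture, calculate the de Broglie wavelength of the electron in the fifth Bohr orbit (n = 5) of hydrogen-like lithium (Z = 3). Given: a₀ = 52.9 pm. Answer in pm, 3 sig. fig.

554 pm

The Bohr quantisation condition is nλ = 2πr_n.
r_n = n²a₀/Z = 441 pm
λ = 2πr_n/n = 2π·441/5 = 554 pm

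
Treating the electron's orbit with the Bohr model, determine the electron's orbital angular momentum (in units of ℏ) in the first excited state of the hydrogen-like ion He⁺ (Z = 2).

L_n = nℏ, so L/ℏ = n = 2.

2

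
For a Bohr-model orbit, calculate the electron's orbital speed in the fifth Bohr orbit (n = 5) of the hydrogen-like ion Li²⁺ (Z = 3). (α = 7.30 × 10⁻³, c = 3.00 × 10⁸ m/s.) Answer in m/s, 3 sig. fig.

1.31 × 10⁶ m/s

v_n = Zαc/n = 3 × 0.00730 × 3.00 × 10⁸ / 5
    = 1.31 × 10⁶ m/s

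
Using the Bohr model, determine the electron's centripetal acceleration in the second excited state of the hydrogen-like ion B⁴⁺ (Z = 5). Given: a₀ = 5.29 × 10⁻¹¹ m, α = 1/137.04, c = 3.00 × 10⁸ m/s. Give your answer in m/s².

r = n²a₀/Z = 9.52 × 10⁻¹¹ m, v = Zαc/n = 3.65 × 10⁶ m/s
a = v²/r = (3.65 × 10⁶)² / 9.52 × 10⁻¹¹ = 1.40 × 10²³ m/s²

1.40 × 10²³ m/s²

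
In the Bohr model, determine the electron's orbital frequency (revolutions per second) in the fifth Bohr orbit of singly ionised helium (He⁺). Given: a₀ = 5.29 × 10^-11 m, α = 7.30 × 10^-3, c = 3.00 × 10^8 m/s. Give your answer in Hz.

r = n²a₀/Z = 6.61 × 10^-10 m, v = Zαc/n = 8.76 × 10^5 m/s
f = v/(2πr) = 2.11 × 10^14 Hz

2.11 × 10^14 Hz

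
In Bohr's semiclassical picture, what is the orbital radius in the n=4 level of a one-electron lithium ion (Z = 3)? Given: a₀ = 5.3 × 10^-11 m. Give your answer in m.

2.8 × 10^-10 m

r_n = n²a₀/Z = 4² × 5.3 × 10^-11 / 3
    = 16 × 5.3 × 10^-11 / 3 = 2.8 × 10^-10 m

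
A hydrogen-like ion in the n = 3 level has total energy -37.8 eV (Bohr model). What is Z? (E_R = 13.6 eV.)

E_n = −E_R Z²/n² ⇒ Z² = −E_n n²/E_R = 37.8 × 3² / 13.6 ≈ 25.01
Z = 5

5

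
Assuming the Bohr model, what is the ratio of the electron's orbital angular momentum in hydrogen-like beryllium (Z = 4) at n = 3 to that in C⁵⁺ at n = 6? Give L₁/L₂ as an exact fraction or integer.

1/2

L = nℏ is independent of Z.
L₁/L₂ = n₁/n₂ = 3/6 = 1/2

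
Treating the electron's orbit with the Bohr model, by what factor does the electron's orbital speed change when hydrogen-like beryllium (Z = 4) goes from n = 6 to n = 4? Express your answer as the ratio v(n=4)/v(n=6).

3/2

v ∝ Z^1 · n^-1; with Z fixed, v ∝ n^-1.
v(n=4)/v(n=6) = (4/6)^-1 = 3/2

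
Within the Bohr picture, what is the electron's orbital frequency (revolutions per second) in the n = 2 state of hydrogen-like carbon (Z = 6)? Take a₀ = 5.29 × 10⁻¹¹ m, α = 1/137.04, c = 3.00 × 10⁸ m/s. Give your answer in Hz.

r = n²a₀/Z = 3.53 × 10⁻¹¹ m, v = Zαc/n = 6.57 × 10⁶ m/s
f = v/(2πr) = 2.96 × 10¹⁶ Hz

2.96 × 10¹⁶ Hz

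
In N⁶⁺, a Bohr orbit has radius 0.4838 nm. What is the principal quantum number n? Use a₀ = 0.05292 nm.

8

r_n = n²a₀/Z ⇒ n² = rZ/a₀ = 0.4838 × 7 / 0.05292 ≈ 63.99
n = 8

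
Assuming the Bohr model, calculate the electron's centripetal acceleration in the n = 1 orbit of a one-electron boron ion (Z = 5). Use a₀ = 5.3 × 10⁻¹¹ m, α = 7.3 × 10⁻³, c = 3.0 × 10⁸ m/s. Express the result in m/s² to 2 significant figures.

r = n²a₀/Z = 1.1 × 10⁻¹¹ m, v = Zαc/n = 1.1 × 10⁷ m/s
a = v²/r = (1.1 × 10⁷)² / 1.1 × 10⁻¹¹ = 1.1 × 10²⁵ m/s²

1.1 × 10²⁵ m/s²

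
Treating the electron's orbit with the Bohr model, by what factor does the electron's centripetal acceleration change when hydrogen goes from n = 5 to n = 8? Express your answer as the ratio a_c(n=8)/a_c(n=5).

625/4096

a_c ∝ Z^3 · n^-4; with Z fixed, a_c ∝ n^-4.
a_c(n=8)/a_c(n=5) = (8/5)^-4 = 625/4096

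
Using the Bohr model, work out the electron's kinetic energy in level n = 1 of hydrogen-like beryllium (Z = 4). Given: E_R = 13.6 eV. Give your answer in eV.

For a Coulomb orbit the virial theorem gives K = −E_n.
E_n = −E_R·Z²/n², so K = E_R·Z²/n² = 13.6 × 4²/1² = 218 eV

218 eV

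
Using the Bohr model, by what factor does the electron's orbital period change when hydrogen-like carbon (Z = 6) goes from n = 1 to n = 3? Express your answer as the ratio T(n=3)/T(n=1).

27

T ∝ Z^-2 · n^3; with Z fixed, T ∝ n^3.
T(n=3)/T(n=1) = (3/1)^3 = 27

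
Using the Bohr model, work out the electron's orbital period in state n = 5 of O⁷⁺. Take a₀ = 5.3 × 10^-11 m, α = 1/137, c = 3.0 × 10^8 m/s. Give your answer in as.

r = n²a₀/Z = 5²·5.3 × 10^-11/8 = 1.7 × 10^-10 m
v = Zαc/n = 8·0.0073·3.0 × 10^8/5 = 3.5 × 10^6 m/s
T = 2πr/v = 3.0 × 10^-16 s = 300 as

300 as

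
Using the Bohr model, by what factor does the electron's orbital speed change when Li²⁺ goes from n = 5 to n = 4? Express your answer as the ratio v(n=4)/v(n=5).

v ∝ Z^1 · n^-1; with Z fixed, v ∝ n^-1.
v(n=4)/v(n=5) = (4/5)^-1 = 5/4

5/4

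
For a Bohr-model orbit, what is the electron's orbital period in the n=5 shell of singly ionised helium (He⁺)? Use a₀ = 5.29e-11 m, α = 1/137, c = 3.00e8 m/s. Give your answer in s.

4.74e-15 s

r = n²a₀/Z = 5²·5.29e-11/2 = 6.61e-10 m
v = Zαc/n = 2·0.00730·3.00e8/5 = 8.76e5 m/s
T = 2πr/v = 4.74e-15 s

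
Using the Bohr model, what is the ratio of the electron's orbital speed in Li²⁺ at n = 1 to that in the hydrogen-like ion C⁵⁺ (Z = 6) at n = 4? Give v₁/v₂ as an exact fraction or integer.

v ∝ Z^1 · n^-1
v₁/v₂ = (3/6)^1 · (1/4)^-1 = 2

2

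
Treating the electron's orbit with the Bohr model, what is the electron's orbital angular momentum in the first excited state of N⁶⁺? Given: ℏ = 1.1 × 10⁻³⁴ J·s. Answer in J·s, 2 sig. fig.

2.2 × 10⁻³⁴ J·s

L_n = nℏ = 2 × 1.1 × 10⁻³⁴ = 2.2 × 10⁻³⁴ J·s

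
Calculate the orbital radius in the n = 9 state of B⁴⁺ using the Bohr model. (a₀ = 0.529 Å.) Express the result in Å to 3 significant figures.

r_n = n²a₀/Z = 9² × 0.529 / 5
    = 81 × 0.529 / 5 = 8.57 Å

8.57 Å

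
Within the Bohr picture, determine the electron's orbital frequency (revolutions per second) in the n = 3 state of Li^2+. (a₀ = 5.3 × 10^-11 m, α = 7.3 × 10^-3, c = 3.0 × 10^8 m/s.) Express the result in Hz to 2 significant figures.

2.2 × 10^15 Hz

r = n²a₀/Z = 1.6 × 10^-10 m, v = Zαc/n = 2.2 × 10^6 m/s
f = v/(2πr) = 2.2 × 10^15 Hz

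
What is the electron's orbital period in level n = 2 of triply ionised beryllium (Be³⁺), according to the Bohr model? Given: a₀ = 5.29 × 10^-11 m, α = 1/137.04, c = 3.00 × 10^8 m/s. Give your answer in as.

75.9 as

r = n²a₀/Z = 2²·5.29 × 10^-11/4 = 5.29 × 10^-11 m
v = Zαc/n = 4·0.00730·3.00 × 10^8/2 = 4.38 × 10^6 m/s
T = 2πr/v = 7.59 × 10^-17 s = 75.9 as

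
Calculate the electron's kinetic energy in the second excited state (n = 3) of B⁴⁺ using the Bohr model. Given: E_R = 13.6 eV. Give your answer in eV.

37.8 eV

For a Coulomb orbit the virial theorem gives K = −E_n.
E_n = −E_R·Z²/n², so K = E_R·Z²/n² = 13.6 × 5²/3² = 37.8 eV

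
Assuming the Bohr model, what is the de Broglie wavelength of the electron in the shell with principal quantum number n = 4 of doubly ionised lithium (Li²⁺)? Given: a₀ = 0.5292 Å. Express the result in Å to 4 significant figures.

The Bohr quantisation condition is nλ = 2πr_n.
r_n = n²a₀/Z = 2.822 Å
λ = 2πr_n/n = 2π·2.822/4 = 4.433 Å

4.433 Å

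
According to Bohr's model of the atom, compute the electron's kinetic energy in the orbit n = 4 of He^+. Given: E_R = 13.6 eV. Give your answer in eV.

3.40 eV

For a Coulomb orbit the virial theorem gives K = −E_n.
E_n = −E_R·Z²/n², so K = E_R·Z²/n² = 13.6 × 2²/4² = 3.40 eV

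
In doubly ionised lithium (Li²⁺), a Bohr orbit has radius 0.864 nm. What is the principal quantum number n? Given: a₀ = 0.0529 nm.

7

r_n = n²a₀/Z ⇒ n² = rZ/a₀ = 0.864 × 3 / 0.0529 ≈ 49.00
n = 7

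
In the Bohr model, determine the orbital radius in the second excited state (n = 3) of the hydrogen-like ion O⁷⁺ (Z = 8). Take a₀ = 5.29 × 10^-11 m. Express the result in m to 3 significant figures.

r_n = n²a₀/Z = 3² × 5.29 × 10^-11 / 8
    = 9 × 5.29 × 10^-11 / 8 = 5.95 × 10^-11 m

5.95 × 10^-11 m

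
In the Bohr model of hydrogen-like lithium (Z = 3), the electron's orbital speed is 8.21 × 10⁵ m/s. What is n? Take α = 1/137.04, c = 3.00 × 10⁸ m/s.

v_n = Zαc/n ⇒ n = Zαc/v = 3 × 0.00730 × 3.00 × 10⁸ / 8.21 × 10⁵ ≈ 8.00
n = 8

8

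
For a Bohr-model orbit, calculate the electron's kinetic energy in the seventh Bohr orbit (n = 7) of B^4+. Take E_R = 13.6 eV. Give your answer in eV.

For a Coulomb orbit the virial theorem gives K = −E_n.
E_n = −E_R·Z²/n², so K = E_R·Z²/n² = 13.6 × 5²/7² = 6.94 eV

6.94 eV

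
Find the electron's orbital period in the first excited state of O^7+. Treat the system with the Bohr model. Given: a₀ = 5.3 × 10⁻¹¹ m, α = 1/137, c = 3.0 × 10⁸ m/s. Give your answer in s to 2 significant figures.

r = n²a₀/Z = 2²·5.3 × 10⁻¹¹/8 = 2.6 × 10⁻¹¹ m
v = Zαc/n = 8·0.0073·3.0 × 10⁸/2 = 8.8 × 10⁶ m/s
T = 2πr/v = 1.9 × 10⁻¹⁷ s

1.9 × 10⁻¹⁷ s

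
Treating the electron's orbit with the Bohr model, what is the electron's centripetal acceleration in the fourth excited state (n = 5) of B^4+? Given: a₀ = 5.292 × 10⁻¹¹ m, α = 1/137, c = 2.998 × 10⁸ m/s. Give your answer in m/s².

r = n²a₀/Z = 2.646 × 10⁻¹⁰ m, v = Zαc/n = 2.188 × 10⁶ m/s
a = v²/r = (2.188 × 10⁶)² / 2.646 × 10⁻¹⁰ = 1.810 × 10²² m/s²

1.810 × 10²² m/s²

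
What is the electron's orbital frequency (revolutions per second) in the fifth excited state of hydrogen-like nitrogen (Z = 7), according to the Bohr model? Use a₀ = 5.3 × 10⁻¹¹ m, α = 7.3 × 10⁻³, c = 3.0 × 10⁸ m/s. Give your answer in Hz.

1.5 × 10¹⁵ Hz

r = n²a₀/Z = 2.7 × 10⁻¹⁰ m, v = Zαc/n = 2.6 × 10⁶ m/s
f = v/(2πr) = 1.5 × 10¹⁵ Hz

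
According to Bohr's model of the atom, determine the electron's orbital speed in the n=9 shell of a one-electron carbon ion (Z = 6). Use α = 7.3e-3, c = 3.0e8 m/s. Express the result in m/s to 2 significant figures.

v_n = Zαc/n = 6 × 0.0073 × 3.0e8 / 9
    = 1.5e6 m/s

1.5e6 m/s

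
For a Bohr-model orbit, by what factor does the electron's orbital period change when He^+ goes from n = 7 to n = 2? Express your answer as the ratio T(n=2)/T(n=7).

8/343

T ∝ Z^-2 · n^3; with Z fixed, T ∝ n^3.
T(n=2)/T(n=7) = (2/7)^3 = 8/343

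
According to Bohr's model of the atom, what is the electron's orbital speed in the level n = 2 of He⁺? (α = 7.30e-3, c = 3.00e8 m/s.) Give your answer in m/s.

v_n = Zαc/n = 2 × 0.00730 × 3.00e8 / 2
    = 2.19e6 m/s

2.19e6 m/s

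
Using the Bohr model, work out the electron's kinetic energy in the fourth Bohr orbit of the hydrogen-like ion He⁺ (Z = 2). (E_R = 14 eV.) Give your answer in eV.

3.5 eV

For a Coulomb orbit the virial theorem gives K = −E_n.
E_n = −E_R·Z²/n², so K = E_R·Z²/n² = 14 × 2²/4² = 3.5 eV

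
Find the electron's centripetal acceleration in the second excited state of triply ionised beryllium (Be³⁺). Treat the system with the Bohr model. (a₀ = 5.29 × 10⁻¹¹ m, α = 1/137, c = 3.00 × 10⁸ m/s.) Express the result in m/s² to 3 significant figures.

7.16 × 10²² m/s²

r = n²a₀/Z = 1.19 × 10⁻¹⁰ m, v = Zαc/n = 2.92 × 10⁶ m/s
a = v²/r = (2.92 × 10⁶)² / 1.19 × 10⁻¹⁰ = 7.16 × 10²² m/s²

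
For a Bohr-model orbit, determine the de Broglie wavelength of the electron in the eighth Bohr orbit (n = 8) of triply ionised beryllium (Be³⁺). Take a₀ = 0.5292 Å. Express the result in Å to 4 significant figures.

The Bohr quantisation condition is nλ = 2πr_n.
r_n = n²a₀/Z = 8.467 Å
λ = 2πr_n/n = 2π·8.467/8 = 6.650 Å

6.650 Å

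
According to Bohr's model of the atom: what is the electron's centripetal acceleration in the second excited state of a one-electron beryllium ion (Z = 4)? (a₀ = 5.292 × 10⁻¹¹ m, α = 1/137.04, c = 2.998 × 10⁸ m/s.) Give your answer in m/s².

7.146 × 10²² m/s²

r = n²a₀/Z = 1.191 × 10⁻¹⁰ m, v = Zαc/n = 2.917 × 10⁶ m/s
a = v²/r = (2.917 × 10⁶)² / 1.191 × 10⁻¹⁰ = 7.146 × 10²² m/s²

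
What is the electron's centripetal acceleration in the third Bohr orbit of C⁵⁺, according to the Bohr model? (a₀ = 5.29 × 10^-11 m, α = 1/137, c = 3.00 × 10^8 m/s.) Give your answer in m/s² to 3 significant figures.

r = n²a₀/Z = 7.94 × 10^-11 m, v = Zαc/n = 4.38 × 10^6 m/s
a = v²/r = (4.38 × 10^6)² / 7.94 × 10^-11 = 2.42 × 10^23 m/s²

2.42 × 10^23 m/s²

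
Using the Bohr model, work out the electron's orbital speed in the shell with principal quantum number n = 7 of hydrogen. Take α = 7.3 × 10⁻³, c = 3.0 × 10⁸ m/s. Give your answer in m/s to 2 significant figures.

v_n = Zαc/n = 1 × 0.0073 × 3.0 × 10⁸ / 7
    = 3.1 × 10⁵ m/s

3.1 × 10⁵ m/s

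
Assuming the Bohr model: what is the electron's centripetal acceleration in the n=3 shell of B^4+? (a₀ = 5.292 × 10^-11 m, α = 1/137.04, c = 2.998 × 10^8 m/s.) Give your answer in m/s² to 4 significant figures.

1.396 × 10^23 m/s²

r = n²a₀/Z = 9.526 × 10^-11 m, v = Zαc/n = 3.646 × 10^6 m/s
a = v²/r = (3.646 × 10^6)² / 9.526 × 10^-11 = 1.396 × 10^23 m/s²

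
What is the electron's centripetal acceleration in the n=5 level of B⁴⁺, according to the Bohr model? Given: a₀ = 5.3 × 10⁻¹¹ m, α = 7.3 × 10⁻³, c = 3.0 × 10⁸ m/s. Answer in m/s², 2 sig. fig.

r = n²a₀/Z = 2.6 × 10⁻¹⁰ m, v = Zαc/n = 2.2 × 10⁶ m/s
a = v²/r = (2.2 × 10⁶)² / 2.6 × 10⁻¹⁰ = 1.8 × 10²² m/s²

1.8 × 10²² m/s²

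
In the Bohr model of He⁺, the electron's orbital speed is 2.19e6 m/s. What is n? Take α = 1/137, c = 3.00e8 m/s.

v_n = Zαc/n ⇒ n = Zαc/v = 2 × 0.00730 × 3.00e8 / 2.19e6 ≈ 2.00
n = 2

2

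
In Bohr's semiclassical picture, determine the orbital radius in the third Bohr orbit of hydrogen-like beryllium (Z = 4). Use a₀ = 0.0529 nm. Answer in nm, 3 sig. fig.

r_n = n²a₀/Z = 3² × 0.0529 / 4
    = 9 × 0.0529 / 4 = 0.119 nm

0.119 nm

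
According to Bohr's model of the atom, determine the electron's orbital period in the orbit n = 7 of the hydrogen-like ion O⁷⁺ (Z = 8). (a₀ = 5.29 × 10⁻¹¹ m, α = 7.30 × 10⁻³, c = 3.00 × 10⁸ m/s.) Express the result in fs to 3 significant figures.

0.813 fs

r = n²a₀/Z = 7²·5.29 × 10⁻¹¹/8 = 3.24 × 10⁻¹⁰ m
v = Zαc/n = 8·0.00730·3.00 × 10⁸/7 = 2.50 × 10⁶ m/s
T = 2πr/v = 8.13 × 10⁻¹⁶ s = 0.813 fs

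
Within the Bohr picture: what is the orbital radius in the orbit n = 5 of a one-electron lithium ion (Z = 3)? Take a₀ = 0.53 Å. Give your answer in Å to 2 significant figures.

4.4 Å

r_n = n²a₀/Z = 5² × 0.53 / 3
    = 25 × 0.53 / 3 = 4.4 Å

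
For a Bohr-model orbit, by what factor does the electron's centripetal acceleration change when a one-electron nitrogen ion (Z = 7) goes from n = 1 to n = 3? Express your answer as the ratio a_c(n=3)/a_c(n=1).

1/81

a_c ∝ Z^3 · n^-4; with Z fixed, a_c ∝ n^-4.
a_c(n=3)/a_c(n=1) = (3/1)^-4 = 1/81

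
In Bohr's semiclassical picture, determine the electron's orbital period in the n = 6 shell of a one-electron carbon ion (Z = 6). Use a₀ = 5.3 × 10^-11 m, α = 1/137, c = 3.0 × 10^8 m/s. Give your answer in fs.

0.91 fs

r = n²a₀/Z = 6²·5.3 × 10^-11/6 = 3.2 × 10^-10 m
v = Zαc/n = 6·0.0073·3.0 × 10^8/6 = 2.2 × 10^6 m/s
T = 2πr/v = 9.1 × 10^-16 s = 0.91 fs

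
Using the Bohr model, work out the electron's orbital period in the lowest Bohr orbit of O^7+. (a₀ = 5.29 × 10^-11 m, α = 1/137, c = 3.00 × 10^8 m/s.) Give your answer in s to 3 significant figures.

r = n²a₀/Z = 1²·5.29 × 10^-11/8 = 6.61 × 10^-12 m
v = Zαc/n = 8·0.00730·3.00 × 10^8/1 = 1.75 × 10^7 m/s
T = 2πr/v = 2.37 × 10^-18 s

2.37 × 10^-18 s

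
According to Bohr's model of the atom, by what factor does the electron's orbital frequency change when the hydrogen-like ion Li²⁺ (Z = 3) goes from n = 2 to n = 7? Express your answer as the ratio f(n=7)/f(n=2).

8/343

f ∝ Z^2 · n^-3; with Z fixed, f ∝ n^-3.
f(n=7)/f(n=2) = (7/2)^-3 = 8/343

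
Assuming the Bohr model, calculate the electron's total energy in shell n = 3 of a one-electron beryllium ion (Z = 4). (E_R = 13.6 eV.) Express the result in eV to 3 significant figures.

-24.2 eV

E_n = −E_R·Z²/n² = −13.6 × 4²/3² = -24.2 eV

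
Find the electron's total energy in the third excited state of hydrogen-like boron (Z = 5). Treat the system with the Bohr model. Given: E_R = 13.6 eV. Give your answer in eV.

-21.2 eV

E_n = −E_R·Z²/n² = −13.6 × 5²/4² = -21.2 eV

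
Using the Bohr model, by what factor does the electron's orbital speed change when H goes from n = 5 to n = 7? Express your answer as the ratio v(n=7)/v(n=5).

5/7

v ∝ Z^1 · n^-1; with Z fixed, v ∝ n^-1.
v(n=7)/v(n=5) = (7/5)^-1 = 5/7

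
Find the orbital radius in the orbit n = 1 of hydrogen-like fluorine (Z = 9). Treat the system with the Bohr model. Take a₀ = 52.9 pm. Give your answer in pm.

r_n = n²a₀/Z = 1² × 52.9 / 9
    = 1 × 52.9 / 9 = 5.88 pm

5.88 pm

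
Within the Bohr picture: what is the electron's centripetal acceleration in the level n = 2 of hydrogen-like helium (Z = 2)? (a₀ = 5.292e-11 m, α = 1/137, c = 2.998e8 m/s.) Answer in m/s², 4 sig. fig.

4.525e22 m/s²

r = n²a₀/Z = 1.058e-10 m, v = Zαc/n = 2.188e6 m/s
a = v²/r = (2.188e6)² / 1.058e-10 = 4.525e22 m/s²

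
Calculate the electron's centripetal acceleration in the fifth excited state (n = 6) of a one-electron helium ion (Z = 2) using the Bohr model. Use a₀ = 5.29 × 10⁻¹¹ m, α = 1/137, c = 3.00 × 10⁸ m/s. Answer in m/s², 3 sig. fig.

r = n²a₀/Z = 9.52 × 10⁻¹⁰ m, v = Zαc/n = 7.30 × 10⁵ m/s
a = v²/r = (7.30 × 10⁵)² / 9.52 × 10⁻¹⁰ = 5.60 × 10²⁰ m/s²

5.60 × 10²⁰ m/s²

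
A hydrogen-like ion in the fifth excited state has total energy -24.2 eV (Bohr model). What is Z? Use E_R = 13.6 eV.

E_n = −E_R Z²/n² ⇒ Z² = −E_n n²/E_R = 24.2 × 6² / 13.6 ≈ 64.06
Z = 8

8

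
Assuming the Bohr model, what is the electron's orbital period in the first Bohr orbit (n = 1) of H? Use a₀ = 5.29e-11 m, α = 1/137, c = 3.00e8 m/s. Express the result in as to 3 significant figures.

152 as

r = n²a₀/Z = 1²·5.29e-11/1 = 5.29e-11 m
v = Zαc/n = 1·0.00730·3.00e8/1 = 2.19e6 m/s
T = 2πr/v = 1.52e-16 s = 152 as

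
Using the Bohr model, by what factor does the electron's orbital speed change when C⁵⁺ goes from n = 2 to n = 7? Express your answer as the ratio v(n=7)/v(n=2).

v ∝ Z^1 · n^-1; with Z fixed, v ∝ n^-1.
v(n=7)/v(n=2) = (7/2)^-1 = 2/7

2/7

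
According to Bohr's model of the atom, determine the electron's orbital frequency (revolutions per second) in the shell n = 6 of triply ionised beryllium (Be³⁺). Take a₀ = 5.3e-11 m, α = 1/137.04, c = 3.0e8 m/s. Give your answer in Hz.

r = n²a₀/Z = 4.8e-10 m, v = Zαc/n = 1.5e6 m/s
f = v/(2πr) = 4.9e14 Hz

4.9e14 Hz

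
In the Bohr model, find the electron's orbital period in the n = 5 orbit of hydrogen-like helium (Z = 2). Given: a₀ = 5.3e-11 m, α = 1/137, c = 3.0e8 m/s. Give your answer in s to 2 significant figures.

4.8e-15 s

r = n²a₀/Z = 5²·5.3e-11/2 = 6.6e-10 m
v = Zαc/n = 2·0.0073·3.0e8/5 = 8.8e5 m/s
T = 2πr/v = 4.8e-15 s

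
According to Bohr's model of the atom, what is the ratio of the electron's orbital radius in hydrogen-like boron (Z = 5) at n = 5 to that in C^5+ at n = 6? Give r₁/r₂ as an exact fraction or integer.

5/6

r ∝ Z^-1 · n^2
r₁/r₂ = (5/6)^-1 · (5/6)^2 = 5/6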